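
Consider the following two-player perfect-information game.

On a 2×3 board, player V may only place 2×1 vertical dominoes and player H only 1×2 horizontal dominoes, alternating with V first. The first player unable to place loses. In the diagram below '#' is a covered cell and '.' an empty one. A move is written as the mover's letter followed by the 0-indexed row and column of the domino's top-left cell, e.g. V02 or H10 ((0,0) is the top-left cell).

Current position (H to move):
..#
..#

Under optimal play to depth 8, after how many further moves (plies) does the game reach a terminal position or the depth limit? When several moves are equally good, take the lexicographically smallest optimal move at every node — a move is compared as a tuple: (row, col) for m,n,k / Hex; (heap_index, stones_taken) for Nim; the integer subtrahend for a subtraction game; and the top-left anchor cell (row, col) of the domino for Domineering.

PV length from [..#/..#]: 1 ply

[..#/..#] H move#1: H00:+1/###/..#*, H10:+1/..#/###
[###/..#] end (terminal -1, V#2); searched ..#/..# to 8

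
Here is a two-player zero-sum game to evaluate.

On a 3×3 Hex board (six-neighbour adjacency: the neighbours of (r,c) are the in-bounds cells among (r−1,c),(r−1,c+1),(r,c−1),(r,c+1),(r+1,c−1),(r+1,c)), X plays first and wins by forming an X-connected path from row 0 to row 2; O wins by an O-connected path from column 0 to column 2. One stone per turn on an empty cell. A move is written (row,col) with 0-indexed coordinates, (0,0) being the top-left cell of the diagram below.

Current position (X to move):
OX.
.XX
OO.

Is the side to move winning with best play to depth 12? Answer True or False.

ply 1, X at OX./.XX/OO. | (0,2)=-1→OXX/.XX/OO.; (1,0)=-1→OX./XXX/OO.; (2,2)=+1→OX./.XX/OOX*
ply 2: OX./.XX/OOX is terminal -1 (O); from OX./.XX/OO. depth 12

X winning at [OX./.XX/OO.]: True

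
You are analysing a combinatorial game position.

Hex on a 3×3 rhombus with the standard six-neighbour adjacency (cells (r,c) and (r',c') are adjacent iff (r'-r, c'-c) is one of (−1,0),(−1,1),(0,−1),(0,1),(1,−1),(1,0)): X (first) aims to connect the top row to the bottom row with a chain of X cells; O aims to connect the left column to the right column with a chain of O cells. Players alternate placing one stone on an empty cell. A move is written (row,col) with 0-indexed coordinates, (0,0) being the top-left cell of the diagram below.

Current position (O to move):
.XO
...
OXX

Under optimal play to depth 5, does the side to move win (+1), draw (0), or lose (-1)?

ply 1, O at .XO/.../OXX | (0,0)=-1→OXO/.../OXX; (1,0)=-1→.XO/O../OXX; (1,1)=+1→.XO/.O./OXX*; (1,2)=-1→.XO/..O/OXX
ply 2: .XO/.O./OXX is terminal -1 (X); from .XO/.../OXX depth 5

value(.XO/.../OXX, O) = +1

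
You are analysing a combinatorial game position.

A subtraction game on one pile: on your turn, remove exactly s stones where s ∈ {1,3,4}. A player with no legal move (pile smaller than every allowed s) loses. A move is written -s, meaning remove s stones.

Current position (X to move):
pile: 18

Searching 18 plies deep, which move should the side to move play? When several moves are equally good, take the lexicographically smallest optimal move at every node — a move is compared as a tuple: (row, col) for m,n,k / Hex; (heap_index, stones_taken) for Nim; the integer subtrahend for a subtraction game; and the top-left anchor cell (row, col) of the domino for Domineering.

ply 1, X at 18 | -1=-1→17; -3=-1→15; -4=+1→14*
ply 2, O at 14 | -1=-1→13*; -3=-1→11; -4=-1→10
ply 3, X at 13 | -1=-1→12; -3=-1→10; -4=+1→9*
ply 4, O at 9 | -1=-1→8*; -3=-1→6; -4=-1→5
ply 5, X at 8 | -1=+1→7*; -3=-1→5; -4=-1→4
ply 6, O at 7 | -1=-1→6*; -3=-1→4; -4=-1→3
ply 7, X at 6 | -1=-1→5; -3=-1→3; -4=+1→2*
ply 8, O at 2 | -1=-1→1*
ply 9, X at 1 | -1=+1→0*
ply 10: 0 is terminal -1 (O); from 18 depth 18

X's best at [18]: -4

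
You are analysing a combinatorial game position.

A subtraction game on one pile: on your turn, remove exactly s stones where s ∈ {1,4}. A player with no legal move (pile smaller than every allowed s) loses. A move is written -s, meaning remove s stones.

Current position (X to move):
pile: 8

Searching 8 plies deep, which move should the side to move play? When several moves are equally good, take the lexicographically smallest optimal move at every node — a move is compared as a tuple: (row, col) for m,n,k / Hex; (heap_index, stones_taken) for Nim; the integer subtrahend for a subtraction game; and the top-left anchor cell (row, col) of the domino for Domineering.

X's best at [8]: -1

ply 1, X at 8 | -1=+1→7*; -4=-1→4
ply 2, O at 7 | -1=-1→6*; -4=-1→3
ply 3, X at 6 | -1=+1→5*; -4=+1→2
ply 4, O at 5 | -1=-1→4*; -4=-1→1
ply 5, X at 4 | -1=-1→3; -4=+1→0*
ply 6: 0 is terminal -1 (O); from 8 depth 8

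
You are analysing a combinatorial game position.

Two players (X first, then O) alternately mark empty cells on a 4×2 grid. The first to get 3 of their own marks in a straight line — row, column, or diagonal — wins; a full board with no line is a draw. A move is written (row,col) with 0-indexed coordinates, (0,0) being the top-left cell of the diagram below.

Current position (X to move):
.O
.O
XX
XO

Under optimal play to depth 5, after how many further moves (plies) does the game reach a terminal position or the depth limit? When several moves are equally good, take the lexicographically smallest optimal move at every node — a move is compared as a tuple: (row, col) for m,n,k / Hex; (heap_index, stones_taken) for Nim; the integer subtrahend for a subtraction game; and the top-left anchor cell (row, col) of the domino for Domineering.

PV length from [.O/.O/XX/XO]: 1 ply

ply 1, X at .O/.O/XX/XO | (0,0)=+0→XO/.O/XX/XO; (1,0)=+1→.O/XO/XX/XO*
ply 2: .O/XO/XX/XO is terminal -1 (O); from .O/.O/XX/XO depth 5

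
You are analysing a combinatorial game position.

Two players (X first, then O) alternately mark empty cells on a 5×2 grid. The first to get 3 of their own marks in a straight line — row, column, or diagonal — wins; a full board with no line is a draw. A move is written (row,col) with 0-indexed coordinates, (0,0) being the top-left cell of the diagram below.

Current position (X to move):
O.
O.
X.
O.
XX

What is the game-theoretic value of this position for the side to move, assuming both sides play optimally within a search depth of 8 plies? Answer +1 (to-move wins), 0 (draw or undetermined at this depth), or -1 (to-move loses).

[O./O./X./O./XX] X move#1: (0,1):+0/OX/O./X./O./XX*, (1,1):+0/O./OX/X./O./XX, (2,1):+0/O./O./XX/O./XX, (3,1):+0/O./O./X./OX/XX
[OX/O./X./O./XX] O move#2: (1,1):+0/OX/OO/X./O./XX*, (2,1):+0/OX/O./XO/O./XX, (3,1):+0/OX/O./X./OO/XX
[OX/OO/X./O./XX] X move#3: (2,1):+0/OX/OO/XX/O./XX*, (3,1):+0/OX/OO/X./OX/XX
[OX/OO/XX/O./XX] O move#4: (3,1):+0/OX/OO/XX/OO/XX*
[OX/OO/XX/OO/XX] end (terminal +0, X#5); searched O./O./X./O./XX to 8

value(O./O./X./O./XX, X) = 0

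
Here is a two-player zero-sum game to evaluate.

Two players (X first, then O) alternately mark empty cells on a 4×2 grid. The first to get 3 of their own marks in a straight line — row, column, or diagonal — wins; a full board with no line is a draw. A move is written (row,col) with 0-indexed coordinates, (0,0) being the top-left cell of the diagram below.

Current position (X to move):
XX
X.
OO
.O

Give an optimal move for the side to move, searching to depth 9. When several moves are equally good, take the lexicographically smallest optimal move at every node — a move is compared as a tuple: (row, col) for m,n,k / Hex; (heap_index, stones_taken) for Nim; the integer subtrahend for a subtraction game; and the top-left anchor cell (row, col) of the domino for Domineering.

X's best at [XX/X./OO/.O]: (1,1)

ply 1, X at XX/X./OO/.O | (1,1)=+0→XX/XX/OO/.O*; (3,0)=-1→XX/X./OO/XO
ply 2, O at XX/XX/OO/.O | (3,0)=+0→XX/XX/OO/OO*
ply 3: XX/XX/OO/OO is terminal +0 (X); from XX/X./OO/.O depth 9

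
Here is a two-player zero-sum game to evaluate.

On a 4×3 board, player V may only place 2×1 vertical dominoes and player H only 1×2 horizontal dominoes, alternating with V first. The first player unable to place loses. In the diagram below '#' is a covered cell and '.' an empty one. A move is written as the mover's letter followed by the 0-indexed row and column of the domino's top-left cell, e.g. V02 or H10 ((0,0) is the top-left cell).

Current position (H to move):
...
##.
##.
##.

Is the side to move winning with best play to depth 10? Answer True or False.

[.../##./##./##.] H move#1: H00:-1/##./##./##./##.*, H01:-1/.##/##./##./##.
[##./##./##./##.] V move#2: V02:+1/###/###/##./##.*, V12:+1/##./###/###/##., V22:+1/##./##./###/###
[###/###/##./##.] end (terminal -1, H#3); searched .../##./##./##. to 10

H winning at [.../##./##./##.]: False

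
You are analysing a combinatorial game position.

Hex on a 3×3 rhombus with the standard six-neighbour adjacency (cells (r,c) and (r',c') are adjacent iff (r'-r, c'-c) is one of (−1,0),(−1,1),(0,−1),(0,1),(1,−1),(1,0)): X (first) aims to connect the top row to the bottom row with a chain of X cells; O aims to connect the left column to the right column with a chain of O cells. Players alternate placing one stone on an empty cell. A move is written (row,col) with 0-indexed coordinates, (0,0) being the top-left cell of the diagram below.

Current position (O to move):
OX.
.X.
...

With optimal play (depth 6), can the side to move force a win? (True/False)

p1 O@[OX./.X./...]: (0,2)[OXO/.X./...]-1* (1,0)[OX./OX./...]-1 (1,2)[OX./.XO/...]-1 (2,0)[OX./.X./O..]-1 (2,1)[OX./.X./.O.]-1 (2,2)[OX./.X./..O]-1
p2 X@[OXO/.X./...]: (1,0)[OXO/XX./...]+1* (1,2)[OXO/.XX/...]+1 (2,0)[OXO/.X./X..]+1 (2,1)[OXO/.X./.X.]+1 (2,2)[OXO/.X./..X]+1
p3 O@[OXO/XX./...]: (1,2)[OXO/XXO/...]-1* (2,0)[OXO/XX./O..]-1 (2,1)[OXO/XX./.O.]-1 (2,2)[OXO/XX./..O]-1
p4 X@[OXO/XXO/...]: (2,0)[OXO/XXO/X..]+1* (2,1)[OXO/XXO/.X.]+1 (2,2)[OXO/XXO/..X]+1
p5 O@[OXO/XXO/X..] terminal -1; root [OX./.X./...] d6

O winning at [OX./.X./...]: False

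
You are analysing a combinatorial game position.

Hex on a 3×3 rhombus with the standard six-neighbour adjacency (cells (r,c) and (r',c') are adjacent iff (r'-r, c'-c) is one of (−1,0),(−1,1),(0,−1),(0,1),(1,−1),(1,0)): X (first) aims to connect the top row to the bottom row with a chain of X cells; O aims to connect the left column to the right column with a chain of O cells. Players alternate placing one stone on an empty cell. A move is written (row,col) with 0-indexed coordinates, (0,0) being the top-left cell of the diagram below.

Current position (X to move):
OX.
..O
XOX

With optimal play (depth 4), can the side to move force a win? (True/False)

X winning at [OX./..O/XOX]: True

ply 1, X at OX./..O/XOX | (0,2)=+1→OXX/..O/XOX*; (1,0)=+1→OX./X.O/XOX; (1,1)=+1→OX./.XO/XOX
ply 2, O at OXX/..O/XOX | (1,0)=-1→OXX/O.O/XOX*; (1,1)=-1→OXX/.OO/XOX
ply 3, X at OXX/O.O/XOX | (1,1)=+1→OXX/OXO/XOX*
ply 4: OXX/OXO/XOX is terminal -1 (O); from OX./..O/XOX depth 4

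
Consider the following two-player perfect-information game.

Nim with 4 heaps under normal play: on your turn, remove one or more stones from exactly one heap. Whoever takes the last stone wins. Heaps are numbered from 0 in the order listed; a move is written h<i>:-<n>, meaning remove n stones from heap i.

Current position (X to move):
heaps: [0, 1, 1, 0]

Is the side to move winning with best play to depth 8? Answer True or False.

p1 X@[(0,1,1,0)]: h1:-1[(0,0,1,0)]-1* h2:-1[(0,1,0,0)]-1
p2 O@[(0,0,1,0)]: h2:-1[(0,0,0,0)]+1*
p3 X@[(0,0,0,0)] terminal -1; root [(0,1,1,0)] d8

X winning at [(0,1,1,0)]: False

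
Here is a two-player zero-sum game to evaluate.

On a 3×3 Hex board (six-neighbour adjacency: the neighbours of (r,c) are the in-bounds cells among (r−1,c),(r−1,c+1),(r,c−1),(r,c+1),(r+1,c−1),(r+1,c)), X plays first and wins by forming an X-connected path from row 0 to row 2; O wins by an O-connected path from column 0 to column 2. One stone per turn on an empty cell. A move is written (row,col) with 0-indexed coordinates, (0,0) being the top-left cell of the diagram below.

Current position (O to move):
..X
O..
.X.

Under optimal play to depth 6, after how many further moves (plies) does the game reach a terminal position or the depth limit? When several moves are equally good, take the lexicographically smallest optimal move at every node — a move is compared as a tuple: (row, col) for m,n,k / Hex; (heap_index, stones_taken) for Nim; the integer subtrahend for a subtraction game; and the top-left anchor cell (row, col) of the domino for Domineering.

[..X/O../.X.] O move#1: (0,0):-1/O.X/O../.X.*, (0,1):-1/.OX/O../.X., (1,1):-1/..X/OO./.X., (1,2):-1/..X/O.O/.X., (2,0):-1/..X/O../OX., (2,2):-1/..X/O../.XO
[O.X/O../.X.] X move#2: (0,1):+1/OXX/O../.X.*, (1,1):+1/O.X/OX./.X., (1,2):+1/O.X/O.X/.X., (2,0):+1/O.X/O../XX., (2,2):+1/O.X/O../.XX
[OXX/O../.X.] O move#3: (1,1):-1/OXX/OO./.X.*, (1,2):-1/OXX/O.O/.X., (2,0):-1/OXX/O../OX., (2,2):-1/OXX/O../.XO
[OXX/OO./.X.] X move#4: (1,2):+1/OXX/OOX/.X.*, (2,0):-1/OXX/OO./XX., (2,2):-1/OXX/OO./.XX
[OXX/OOX/.X.] end (terminal -1, O#5); searched ..X/O../.X. to 6

PV length from [..X/O../.X.]: 4 plies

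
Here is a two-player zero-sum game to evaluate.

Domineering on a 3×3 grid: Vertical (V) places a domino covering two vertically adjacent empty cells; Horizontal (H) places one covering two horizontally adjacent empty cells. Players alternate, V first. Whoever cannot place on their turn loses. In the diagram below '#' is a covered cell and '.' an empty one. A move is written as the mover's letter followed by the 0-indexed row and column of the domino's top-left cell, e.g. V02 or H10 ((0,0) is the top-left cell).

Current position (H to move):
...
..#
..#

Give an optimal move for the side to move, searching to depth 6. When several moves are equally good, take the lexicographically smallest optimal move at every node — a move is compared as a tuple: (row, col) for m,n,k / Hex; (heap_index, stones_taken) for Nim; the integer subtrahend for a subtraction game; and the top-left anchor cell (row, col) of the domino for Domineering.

ply 1, H at .../..#/..# | H00=-1→##./..#/..#; H01=-1→.##/..#/..#; H10=+1→.../###/..#*; H20=-1→.../..#/###
ply 2: .../###/..# is terminal -1 (V); from .../..#/..# depth 6

H's best at [.../..#/..#]: H10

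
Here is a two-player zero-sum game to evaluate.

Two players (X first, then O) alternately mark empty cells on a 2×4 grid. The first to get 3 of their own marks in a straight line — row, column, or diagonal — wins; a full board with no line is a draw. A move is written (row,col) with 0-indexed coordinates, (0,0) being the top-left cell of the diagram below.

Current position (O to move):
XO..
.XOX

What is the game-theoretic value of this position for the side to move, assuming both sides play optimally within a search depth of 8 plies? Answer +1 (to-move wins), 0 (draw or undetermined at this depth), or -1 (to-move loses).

value(XO../.XOX, O) = 0

[XO../.XOX] O move#1: (0,2):+0/XOO./.XOX*, (0,3):+0/XO.O/.XOX, (1,0):+0/XO../OXOX
[XOO./.XOX] X move#2: (0,3):+0/XOOX/.XOX*, (1,0):-1/XOO./XXOX
[XOOX/.XOX] O move#3: (1,0):+0/XOOX/OXOX*
[XOOX/OXOX] end (terminal +0, X#4); searched XO../.XOX to 8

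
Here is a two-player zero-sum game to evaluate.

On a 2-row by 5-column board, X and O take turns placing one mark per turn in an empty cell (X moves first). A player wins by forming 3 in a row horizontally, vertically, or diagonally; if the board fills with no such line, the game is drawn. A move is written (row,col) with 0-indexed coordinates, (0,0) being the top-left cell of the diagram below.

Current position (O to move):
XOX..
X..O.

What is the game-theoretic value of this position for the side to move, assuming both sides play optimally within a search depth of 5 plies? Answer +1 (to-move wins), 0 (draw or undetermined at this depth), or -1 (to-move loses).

p1 O@[XOX../X..O.]: (0,3)[XOXO./X..O.]+0 (0,4)[XOX.O/X..O.]+0 (1,1)[XOX../XO.O.]+0 (1,2)[XOX../X.OO.]+1* (1,4)[XOX../X..OO]+0
p2 X@[XOX../X.OO.]: (0,3)[XOXX./X.OO.]-1* (0,4)[XOX.X/X.OO.]-1 (1,1)[XOX../XXOO.]-1 (1,4)[XOX../X.OOX]-1
p3 O@[XOXX./X.OO.]: (0,4)[XOXXO/X.OO.]+1* (1,1)[XOXX./XOOO.]+1 (1,4)[XOXX./X.OOO]+1
p4 X@[XOXXO/X.OO.]: (1,1)[XOXXO/XXOO.]-1* (1,4)[XOXXO/X.OOX]-1
p5 O@[XOXXO/XXOO.]: (1,4)[XOXXO/XXOOO]+1*
p6 X@[XOXXO/XXOOO] terminal -1; root [XOX../X..O.] d5

value(XOX../X..O., O) = +1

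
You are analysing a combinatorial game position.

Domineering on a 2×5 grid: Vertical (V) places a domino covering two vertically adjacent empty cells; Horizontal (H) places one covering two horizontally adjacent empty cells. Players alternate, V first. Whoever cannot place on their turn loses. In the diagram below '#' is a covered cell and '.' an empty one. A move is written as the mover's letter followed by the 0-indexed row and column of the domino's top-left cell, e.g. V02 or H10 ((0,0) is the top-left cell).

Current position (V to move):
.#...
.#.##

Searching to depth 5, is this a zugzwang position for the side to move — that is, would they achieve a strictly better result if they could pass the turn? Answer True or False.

zugzwang(.#.../.#.##, V) = False

ply 1, V at .#.../.#.## | V00=-1→##.../##.##; V02=+1→.##../.####*
ply 2, H at .##../.#### | H03=-1→.####/.####*
ply 3, V at .####/.#### | V00=+1→#####/#####*
ply 4: #####/##### is terminal -1 (H); from .#.../.#.## depth 5
if V skipped the turn, H would face:
~ ply 1, H at .#.../.#.## | H02=-1→.###./.#.##*; H03=-1→.#.##/.#.##
~ ply 2, V at .###./.#.## | V00=+1→####./##.##*
~ ply 3: ####./##.## is terminal -1 (H); from .#.../.#.## depth 5
compare (V): move=+1 vs pass=+1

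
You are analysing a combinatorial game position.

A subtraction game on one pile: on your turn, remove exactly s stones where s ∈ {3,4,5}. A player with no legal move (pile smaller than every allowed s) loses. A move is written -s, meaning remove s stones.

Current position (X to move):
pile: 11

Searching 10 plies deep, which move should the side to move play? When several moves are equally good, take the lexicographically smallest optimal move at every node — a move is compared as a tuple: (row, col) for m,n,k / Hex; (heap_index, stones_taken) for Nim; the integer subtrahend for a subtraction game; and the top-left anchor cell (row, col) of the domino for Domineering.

p1 X@[11]: -3[8]+1* -4[7]-1 -5[6]-1
p2 O@[8]: -3[5]-1* -4[4]-1 -5[3]-1
p3 X@[5]: -3[2]+1* -4[1]+1 -5[0]+1
p4 O@[2] terminal -1; root [11] d10

X's best at [11]: -3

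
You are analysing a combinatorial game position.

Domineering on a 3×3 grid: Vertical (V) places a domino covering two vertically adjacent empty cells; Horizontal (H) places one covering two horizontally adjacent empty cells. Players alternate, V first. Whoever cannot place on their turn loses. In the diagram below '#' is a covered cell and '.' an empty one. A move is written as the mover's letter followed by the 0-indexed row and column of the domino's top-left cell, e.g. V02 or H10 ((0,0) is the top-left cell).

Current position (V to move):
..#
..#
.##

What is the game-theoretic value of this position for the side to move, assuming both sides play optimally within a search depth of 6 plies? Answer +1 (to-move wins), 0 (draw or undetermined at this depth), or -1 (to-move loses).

ply 1, V at ..#/..#/.## | V00=+1→#.#/#.#/.##*; V01=+1→.##/.##/.##; V10=-1→..#/#.#/###
ply 2: #.#/#.#/.## is terminal -1 (H); from ..#/..#/.## depth 6

value(..#/..#/.##, V) = +1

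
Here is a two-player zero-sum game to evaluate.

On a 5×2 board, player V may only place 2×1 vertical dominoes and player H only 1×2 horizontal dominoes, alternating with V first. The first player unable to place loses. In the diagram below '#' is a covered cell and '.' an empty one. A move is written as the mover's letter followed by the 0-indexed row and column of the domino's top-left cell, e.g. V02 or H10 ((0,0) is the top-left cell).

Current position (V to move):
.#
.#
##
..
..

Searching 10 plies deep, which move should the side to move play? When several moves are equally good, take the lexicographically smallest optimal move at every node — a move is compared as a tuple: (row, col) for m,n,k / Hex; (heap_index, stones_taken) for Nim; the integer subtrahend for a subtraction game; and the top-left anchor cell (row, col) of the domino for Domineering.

p1 V@[.#/.#/##/../..]: V00[##/##/##/../..]-1 V30[.#/.#/##/#./#.]+1* V31[.#/.#/##/.#/.#]+1
p2 H@[.#/.#/##/#./#.] terminal -1; root [.#/.#/##/../..] d10

V's best at [.#/.#/##/../..]: V30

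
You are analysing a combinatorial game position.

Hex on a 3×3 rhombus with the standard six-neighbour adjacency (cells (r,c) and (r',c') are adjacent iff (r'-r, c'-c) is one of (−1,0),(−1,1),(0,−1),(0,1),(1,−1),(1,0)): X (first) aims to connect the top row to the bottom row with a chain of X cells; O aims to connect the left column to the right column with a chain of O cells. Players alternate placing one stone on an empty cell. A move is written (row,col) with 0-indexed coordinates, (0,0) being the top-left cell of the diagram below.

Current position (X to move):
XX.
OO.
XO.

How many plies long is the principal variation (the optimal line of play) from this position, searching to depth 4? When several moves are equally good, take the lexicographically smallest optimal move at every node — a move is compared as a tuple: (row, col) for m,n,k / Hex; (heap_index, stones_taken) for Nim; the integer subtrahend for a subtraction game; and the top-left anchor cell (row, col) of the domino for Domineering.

PV length from [XX./OO./XO.]: 2 plies

p1 X@[XX./OO./XO.]: (0,2)[XXX/OO./XO.]-1* (1,2)[XX./OOX/XO.]-1 (2,2)[XX./OO./XOX]-1
p2 O@[XXX/OO./XO.]: (1,2)[XXX/OOO/XO.]+1* (2,2)[XXX/OO./XOO]+1
p3 X@[XXX/OOO/XO.] terminal -1; root [XX./OO./XO.] d4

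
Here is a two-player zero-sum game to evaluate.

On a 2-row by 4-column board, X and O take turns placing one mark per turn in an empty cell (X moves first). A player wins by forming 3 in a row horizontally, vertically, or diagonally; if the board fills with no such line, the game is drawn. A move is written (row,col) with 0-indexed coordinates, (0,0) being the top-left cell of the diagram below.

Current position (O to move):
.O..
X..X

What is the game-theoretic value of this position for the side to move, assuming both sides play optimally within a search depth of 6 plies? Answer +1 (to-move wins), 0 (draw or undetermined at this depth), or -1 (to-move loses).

value(.O../X..X, O) = +1

ply 1, O at .O../X..X | (0,0)=+0→OO../X..X; (0,2)=+1→.OO./X..X*; (0,3)=+0→.O.O/X..X; (1,1)=+0→.O../XO.X; (1,2)=+0→.O../X.OX
ply 2, X at .OO./X..X | (0,0)=-1→XOO./X..X*; (0,3)=-1→.OOX/X..X; (1,1)=-1→.OO./XX.X; (1,2)=-1→.OO./X.XX
ply 3, O at XOO./X..X | (0,3)=+1→XOOO/X..X*; (1,1)=+0→XOO./XO.X; (1,2)=+0→XOO./X.OX
ply 4: XOOO/X..X is terminal -1 (X); from .O../X..X depth 6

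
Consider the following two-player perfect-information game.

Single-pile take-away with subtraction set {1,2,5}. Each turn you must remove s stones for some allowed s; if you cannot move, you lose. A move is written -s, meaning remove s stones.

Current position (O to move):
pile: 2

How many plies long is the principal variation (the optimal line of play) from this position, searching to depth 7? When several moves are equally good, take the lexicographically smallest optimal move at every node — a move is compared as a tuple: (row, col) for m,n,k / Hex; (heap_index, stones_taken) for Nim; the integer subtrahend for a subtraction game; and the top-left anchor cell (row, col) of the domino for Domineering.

p1 O@[2]: -1[1]-1 -2[0]+1*
p2 X@[0] terminal -1; root [2] d7

PV length from [2]: 1 ply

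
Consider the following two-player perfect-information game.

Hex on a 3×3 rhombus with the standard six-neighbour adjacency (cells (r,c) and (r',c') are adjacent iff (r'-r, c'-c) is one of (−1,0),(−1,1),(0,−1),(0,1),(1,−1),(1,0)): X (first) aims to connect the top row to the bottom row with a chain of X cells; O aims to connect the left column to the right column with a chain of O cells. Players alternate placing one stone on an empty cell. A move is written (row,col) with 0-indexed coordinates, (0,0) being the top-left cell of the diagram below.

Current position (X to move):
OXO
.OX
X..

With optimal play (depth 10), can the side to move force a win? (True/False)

X winning at [OXO/.OX/X..]: True

[OXO/.OX/X..] X move#1: (1,0):+1/OXO/XOX/X..*, (2,1):-1/OXO/.OX/XX., (2,2):-1/OXO/.OX/X.X
[OXO/XOX/X..] end (terminal -1, O#2); searched OXO/.OX/X.. to 10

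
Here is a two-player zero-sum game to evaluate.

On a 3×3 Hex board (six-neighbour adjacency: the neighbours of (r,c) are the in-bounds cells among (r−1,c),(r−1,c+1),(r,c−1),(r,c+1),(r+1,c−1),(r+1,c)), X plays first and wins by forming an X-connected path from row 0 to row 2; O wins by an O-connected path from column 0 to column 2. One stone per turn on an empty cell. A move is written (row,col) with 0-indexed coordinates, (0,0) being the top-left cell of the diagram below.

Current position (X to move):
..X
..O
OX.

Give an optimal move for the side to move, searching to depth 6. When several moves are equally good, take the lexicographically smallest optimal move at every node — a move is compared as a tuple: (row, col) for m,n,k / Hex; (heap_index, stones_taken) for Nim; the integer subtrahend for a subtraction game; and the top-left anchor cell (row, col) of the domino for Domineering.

X's best at [..X/..O/OX.]: (1,1)

ply 1, X at ..X/..O/OX. | (0,0)=-1→X.X/..O/OX.; (0,1)=-1→.XX/..O/OX.; (1,0)=-1→..X/X.O/OX.; (1,1)=+1→..X/.XO/OX.*; (2,2)=-1→..X/..O/OXX
ply 2: ..X/.XO/OX. is terminal -1 (O); from ..X/..O/OX. depth 6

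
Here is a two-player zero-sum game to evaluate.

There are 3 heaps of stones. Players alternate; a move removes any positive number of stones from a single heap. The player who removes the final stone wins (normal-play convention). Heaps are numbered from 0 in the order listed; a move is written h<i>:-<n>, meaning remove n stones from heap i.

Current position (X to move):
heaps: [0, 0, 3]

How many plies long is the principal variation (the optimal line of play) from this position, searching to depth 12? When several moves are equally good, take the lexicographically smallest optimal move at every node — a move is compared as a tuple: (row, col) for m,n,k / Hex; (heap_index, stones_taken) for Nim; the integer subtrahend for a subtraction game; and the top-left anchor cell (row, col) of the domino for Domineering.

PV length from [(0,0,3)]: 1 ply

[(0,0,3)] X move#1: h2:-1:-1/(0,0,2), h2:-2:-1/(0,0,1), h2:-3:+1/(0,0,0)*
[(0,0,0)] end (terminal -1, O#2); searched (0,0,3) to 12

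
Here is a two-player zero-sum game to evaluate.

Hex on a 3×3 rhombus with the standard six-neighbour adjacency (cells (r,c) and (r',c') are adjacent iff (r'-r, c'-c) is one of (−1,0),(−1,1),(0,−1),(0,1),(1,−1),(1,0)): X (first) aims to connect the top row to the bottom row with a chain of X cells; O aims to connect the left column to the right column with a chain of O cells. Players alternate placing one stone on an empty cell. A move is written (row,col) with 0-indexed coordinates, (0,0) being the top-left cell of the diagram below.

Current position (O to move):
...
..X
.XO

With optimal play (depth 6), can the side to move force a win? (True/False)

O winning at [.../..X/.XO]: False

p1 O@[.../..X/.XO]: (0,0)[O../..X/.XO]-1* (0,1)[.O./..X/.XO]-1 (0,2)[..O/..X/.XO]-1 (1,0)[.../O.X/.XO]-1 (1,1)[.../.OX/.XO]-1 (2,0)[.../..X/OXO]-1
p2 X@[O../..X/.XO]: (0,1)[OX./..X/.XO]+1* (0,2)[O.X/..X/.XO]+1 (1,0)[O../X.X/.XO]+1 (1,1)[O../.XX/.XO]+1 (2,0)[O../..X/XXO]+1
p3 O@[OX./..X/.XO]: (0,2)[OXO/..X/.XO]-1* (1,0)[OX./O.X/.XO]-1 (1,1)[OX./.OX/.XO]-1 (2,0)[OX./..X/OXO]-1
p4 X@[OXO/..X/.XO]: (1,0)[OXO/X.X/.XO]+1* (1,1)[OXO/.XX/.XO]+1 (2,0)[OXO/..X/XXO]+1
p5 O@[OXO/X.X/.XO]: (1,1)[OXO/XOX/.XO]-1* (2,0)[OXO/X.X/OXO]-1
p6 X@[OXO/XOX/.XO]: (2,0)[OXO/XOX/XXO]+1*
p7 O@[OXO/XOX/XXO] terminal -1; root [.../..X/.XO] d6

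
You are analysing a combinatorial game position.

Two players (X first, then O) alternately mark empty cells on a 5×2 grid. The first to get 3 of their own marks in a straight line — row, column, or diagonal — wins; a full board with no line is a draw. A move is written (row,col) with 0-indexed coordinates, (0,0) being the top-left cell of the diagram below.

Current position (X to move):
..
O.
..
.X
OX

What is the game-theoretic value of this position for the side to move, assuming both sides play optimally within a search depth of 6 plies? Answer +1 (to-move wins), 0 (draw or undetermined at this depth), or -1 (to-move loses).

value(../O./../.X/OX, X) = +1

ply 1, X at ../O./../.X/OX | (0,0)=+0→X./O./../.X/OX; (0,1)=+0→.X/O./../.X/OX; (1,1)=+0→../OX/../.X/OX; (2,0)=+0→../O./X./.X/OX; (2,1)=+1→../O./.X/.X/OX*; (3,0)=+0→../O./../XX/OX
ply 2: ../O./.X/.X/OX is terminal -1 (O); from ../O./../.X/OX depth 6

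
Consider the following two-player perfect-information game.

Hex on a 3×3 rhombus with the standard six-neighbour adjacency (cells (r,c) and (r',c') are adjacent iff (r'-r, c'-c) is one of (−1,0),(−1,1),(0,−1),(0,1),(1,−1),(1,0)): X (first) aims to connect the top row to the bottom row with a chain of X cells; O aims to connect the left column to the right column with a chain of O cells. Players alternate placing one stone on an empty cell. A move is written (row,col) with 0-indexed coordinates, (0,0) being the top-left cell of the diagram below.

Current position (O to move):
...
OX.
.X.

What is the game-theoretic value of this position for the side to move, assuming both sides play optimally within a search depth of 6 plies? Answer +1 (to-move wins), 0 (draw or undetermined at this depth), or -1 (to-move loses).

value(.../OX./.X., O) = -1

[.../OX./.X.] O move#1: (0,0):-1/O../OX./.X.*, (0,1):-1/.O./OX./.X., (0,2):-1/..O/OX./.X., (1,2):-1/.../OXO/.X., (2,0):-1/.../OX./OX., (2,2):-1/.../OX./.XO
[O../OX./.X.] X move#2: (0,1):+1/OX./OX./.X.*, (0,2):+1/O.X/OX./.X., (1,2):+1/O../OXX/.X., (2,0):+1/O../OX./XX., (2,2):+1/O../OX./.XX
[OX./OX./.X.] end (terminal -1, O#3); searched .../OX./.X. to 6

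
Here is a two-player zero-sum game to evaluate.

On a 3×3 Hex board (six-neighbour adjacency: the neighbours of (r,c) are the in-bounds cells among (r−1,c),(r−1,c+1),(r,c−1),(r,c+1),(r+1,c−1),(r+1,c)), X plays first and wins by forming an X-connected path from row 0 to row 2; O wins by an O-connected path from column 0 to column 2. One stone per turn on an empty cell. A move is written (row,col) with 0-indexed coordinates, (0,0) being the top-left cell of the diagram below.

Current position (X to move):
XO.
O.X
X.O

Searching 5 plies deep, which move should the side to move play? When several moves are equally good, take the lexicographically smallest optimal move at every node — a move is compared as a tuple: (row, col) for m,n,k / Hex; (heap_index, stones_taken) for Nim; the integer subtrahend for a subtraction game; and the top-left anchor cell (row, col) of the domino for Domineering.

ply 1, X at XO./O.X/X.O | (0,2)=+1→XOX/O.X/X.O*; (1,1)=-1→XO./OXX/X.O; (2,1)=-1→XO./O.X/XXO
ply 2, O at XOX/O.X/X.O | (1,1)=-1→XOX/OOX/X.O*; (2,1)=-1→XOX/O.X/XOO
ply 3, X at XOX/OOX/X.O | (2,1)=+1→XOX/OOX/XXO*
ply 4: XOX/OOX/XXO is terminal -1 (O); from XO./O.X/X.O depth 5

X's best at [XO./O.X/X.O]: (0,2)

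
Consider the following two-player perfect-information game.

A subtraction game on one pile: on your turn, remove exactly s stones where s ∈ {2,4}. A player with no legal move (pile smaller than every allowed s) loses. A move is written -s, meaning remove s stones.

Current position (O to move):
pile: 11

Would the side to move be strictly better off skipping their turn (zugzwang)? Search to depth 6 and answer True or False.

ply 1, O at 11 | -2=-1→9; -4=+1→7*
ply 2, X at 7 | -2=-1→5*; -4=-1→3
ply 3, O at 5 | -2=-1→3; -4=+1→1*
ply 4: 1 is terminal -1 (X); from 11 depth 6
pass branch (X moves first from the same position):
  | ply 1, X at 11 | -2=-1→9; -4=+1→7*
  | ply 2, O at 7 | -2=-1→5*; -4=-1→3
  | ply 3, X at 5 | -2=-1→3; -4=+1→1*
  | ply 4: 1 is terminal -1 (O); from 11 depth 6
O moving scores +1; O passing scores -1

zugzwang(11, O) = False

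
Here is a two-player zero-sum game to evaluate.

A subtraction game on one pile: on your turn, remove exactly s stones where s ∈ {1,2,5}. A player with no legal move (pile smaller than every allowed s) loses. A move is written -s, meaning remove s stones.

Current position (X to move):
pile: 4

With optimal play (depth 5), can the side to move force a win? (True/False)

p1 X@[4]: -1[3]+1* -2[2]-1
p2 O@[3]: -1[2]-1* -2[1]-1
p3 X@[2]: -1[1]-1 -2[0]+1*
p4 O@[0] terminal -1; root [4] d5

X winning at [4]: True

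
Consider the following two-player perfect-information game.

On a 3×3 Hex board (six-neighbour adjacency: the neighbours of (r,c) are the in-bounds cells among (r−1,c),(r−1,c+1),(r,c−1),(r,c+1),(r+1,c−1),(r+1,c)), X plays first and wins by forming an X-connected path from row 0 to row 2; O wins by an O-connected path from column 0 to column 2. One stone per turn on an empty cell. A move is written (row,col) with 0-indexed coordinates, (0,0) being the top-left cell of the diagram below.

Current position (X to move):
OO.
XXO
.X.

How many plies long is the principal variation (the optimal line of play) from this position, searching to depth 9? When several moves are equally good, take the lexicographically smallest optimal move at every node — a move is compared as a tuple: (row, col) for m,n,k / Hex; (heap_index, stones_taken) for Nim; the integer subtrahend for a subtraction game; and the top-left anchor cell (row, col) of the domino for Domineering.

ply 1, X at OO./XXO/.X. | (0,2)=+1→OOX/XXO/.X.*; (2,0)=-1→OO./XXO/XX.; (2,2)=-1→OO./XXO/.XX
ply 2: OOX/XXO/.X. is terminal -1 (O); from OO./XXO/.X. depth 9

PV length from [OO./XXO/.X.]: 1 ply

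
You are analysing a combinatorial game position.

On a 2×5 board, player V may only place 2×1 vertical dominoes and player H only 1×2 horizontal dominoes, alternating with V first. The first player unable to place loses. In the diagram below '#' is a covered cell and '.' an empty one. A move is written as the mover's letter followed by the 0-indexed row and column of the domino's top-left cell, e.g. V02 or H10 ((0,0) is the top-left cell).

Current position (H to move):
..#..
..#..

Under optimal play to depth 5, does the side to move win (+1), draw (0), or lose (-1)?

p1 H@[..#../..#..]: H00[###../..#..]-1* H03[..###/..#..]-1 H10[..#../###..]-1 H13[..#../..###]-1
p2 V@[###../..#..]: V03[####./..##.]+1* V04[###.#/..#.#]+1
p3 H@[####./..##.]: H10[####./####.]-1*
p4 V@[####./####.]: V04[#####/#####]+1*
p5 H@[#####/#####] terminal -1; root [..#../..#..] d5

value(..#../..#.., H) = -1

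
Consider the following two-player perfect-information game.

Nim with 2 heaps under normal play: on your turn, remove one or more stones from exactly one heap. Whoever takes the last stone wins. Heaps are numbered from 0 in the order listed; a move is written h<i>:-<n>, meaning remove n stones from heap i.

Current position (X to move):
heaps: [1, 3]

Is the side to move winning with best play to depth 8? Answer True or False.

X winning at [(1,3)]: True

[(1,3)] X move#1: h0:-1:-1/(0,3), h1:-1:-1/(1,2), h1:-2:+1/(1,1)*, h1:-3:-1/(1,0)
[(1,1)] O move#2: h0:-1:-1/(0,1)*, h1:-1:-1/(1,0)
[(0,1)] X move#3: h1:-1:+1/(0,0)*
[(0,0)] end (terminal -1, O#4); searched (1,3) to 8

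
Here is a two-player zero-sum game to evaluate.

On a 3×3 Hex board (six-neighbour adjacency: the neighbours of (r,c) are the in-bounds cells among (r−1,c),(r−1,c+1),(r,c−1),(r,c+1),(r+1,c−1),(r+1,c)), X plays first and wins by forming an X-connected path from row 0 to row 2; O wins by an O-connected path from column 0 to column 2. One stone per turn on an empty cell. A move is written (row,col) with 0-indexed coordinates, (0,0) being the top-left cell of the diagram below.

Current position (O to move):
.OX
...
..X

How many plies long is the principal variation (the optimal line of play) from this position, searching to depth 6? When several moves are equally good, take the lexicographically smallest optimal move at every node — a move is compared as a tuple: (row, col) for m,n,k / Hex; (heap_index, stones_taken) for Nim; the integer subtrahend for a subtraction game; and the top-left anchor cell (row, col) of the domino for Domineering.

[.OX/.../..X] O move#1: (0,0):-1/OOX/.../..X*, (1,0):-1/.OX/O../..X, (1,1):-1/.OX/.O./..X, (1,2):-1/.OX/..O/..X, (2,0):-1/.OX/.../O.X, (2,1):-1/.OX/.../.OX
[OOX/.../..X] X move#2: (1,0):+1/OOX/X../..X*, (1,1):+1/OOX/.X./..X, (1,2):+1/OOX/..X/..X, (2,0):+1/OOX/.../X.X, (2,1):+1/OOX/.../.XX
[OOX/X../..X] O move#3: (1,1):-1/OOX/XO./..X*, (1,2):-1/OOX/X.O/..X, (2,0):-1/OOX/X../O.X, (2,1):-1/OOX/X../.OX
[OOX/XO./..X] X move#4: (1,2):+1/OOX/XOX/..X*, (2,0):-1/OOX/XO./X.X, (2,1):-1/OOX/XO./.XX
[OOX/XOX/..X] end (terminal -1, O#5); searched .OX/.../..X to 6

PV length from [.OX/.../..X]: 4 plies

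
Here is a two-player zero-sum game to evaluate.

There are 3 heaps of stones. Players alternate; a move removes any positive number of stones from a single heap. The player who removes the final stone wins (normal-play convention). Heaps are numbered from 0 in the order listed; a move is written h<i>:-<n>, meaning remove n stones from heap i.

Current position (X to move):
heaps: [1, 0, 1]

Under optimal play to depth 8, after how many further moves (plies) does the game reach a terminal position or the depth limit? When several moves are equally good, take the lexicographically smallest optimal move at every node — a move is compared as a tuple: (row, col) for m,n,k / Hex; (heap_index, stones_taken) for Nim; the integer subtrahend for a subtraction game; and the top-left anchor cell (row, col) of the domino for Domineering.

PV length from [(1,0,1)]: 2 plies

[(1,0,1)] X move#1: h0:-1:-1/(0,0,1)*, h2:-1:-1/(1,0,0)
[(0,0,1)] O move#2: h2:-1:+1/(0,0,0)*
[(0,0,0)] end (terminal -1, X#3); searched (1,0,1) to 8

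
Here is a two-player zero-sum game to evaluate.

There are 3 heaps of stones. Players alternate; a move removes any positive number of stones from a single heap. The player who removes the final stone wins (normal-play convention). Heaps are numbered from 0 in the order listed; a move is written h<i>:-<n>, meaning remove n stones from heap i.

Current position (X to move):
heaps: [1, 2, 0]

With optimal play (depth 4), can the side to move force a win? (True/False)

p1 X@[(1,2,0)]: h0:-1[(0,2,0)]-1 h1:-1[(1,1,0)]+1* h1:-2[(1,0,0)]-1
p2 O@[(1,1,0)]: h0:-1[(0,1,0)]-1* h1:-1[(1,0,0)]-1
p3 X@[(0,1,0)]: h1:-1[(0,0,0)]+1*
p4 O@[(0,0,0)] terminal -1; root [(1,2,0)] d4

X winning at [(1,2,0)]: True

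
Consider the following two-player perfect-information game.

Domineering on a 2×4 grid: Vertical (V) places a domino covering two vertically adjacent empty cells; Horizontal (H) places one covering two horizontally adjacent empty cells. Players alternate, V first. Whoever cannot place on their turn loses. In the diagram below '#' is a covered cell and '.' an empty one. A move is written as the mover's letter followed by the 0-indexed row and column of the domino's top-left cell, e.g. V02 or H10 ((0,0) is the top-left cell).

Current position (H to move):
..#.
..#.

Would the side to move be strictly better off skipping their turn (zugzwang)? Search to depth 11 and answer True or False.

p1 H@[..#./..#.]: H00[###./..#.]+1* H10[..#./###.]+1
p2 V@[###./..#.]: V03[####/..##]-1*
p3 H@[####/..##]: H10[####/####]+1*
p4 V@[####/####] terminal -1; root [..#./..#.] d11
if H skipped the turn, V would face:
~ p1 V@[..#./..#.]: V00[#.#./#.#.]+1* V01[.##./.##.]+1 V03[..##/..##]-1
~ p2 H@[#.#./#.#.] terminal -1; root [..#./..#.] d11
compare (H): move=+1 vs pass=-1

zugzwang(..#./..#., H) = False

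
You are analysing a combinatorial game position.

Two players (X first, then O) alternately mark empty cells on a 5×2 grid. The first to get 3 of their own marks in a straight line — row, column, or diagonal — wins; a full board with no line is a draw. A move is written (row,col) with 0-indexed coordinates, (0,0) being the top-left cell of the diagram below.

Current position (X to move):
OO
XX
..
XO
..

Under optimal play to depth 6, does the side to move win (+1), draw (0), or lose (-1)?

value(OO/XX/../XO/.., X) = +1

ply 1, X at OO/XX/../XO/.. | (2,0)=+1→OO/XX/X./XO/..*; (2,1)=+0→OO/XX/.X/XO/..; (4,0)=+0→OO/XX/../XO/X.; (4,1)=+0→OO/XX/../XO/.X
ply 2: OO/XX/X./XO/.. is terminal -1 (O); from OO/XX/../XO/.. depth 6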